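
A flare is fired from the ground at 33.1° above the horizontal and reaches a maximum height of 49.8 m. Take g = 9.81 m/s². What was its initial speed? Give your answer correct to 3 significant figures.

57.2 m/s

At maximum height v_y = 0, so (v₀ sin θ)² = 2 g H.
v₀ sin 33.1° = √(2 × 9.81 × 49.8) = 31.26 m/s.
v₀ = 31.26 / sin 33.1° = 31.26 / 0.5461 = 57.2 m/s.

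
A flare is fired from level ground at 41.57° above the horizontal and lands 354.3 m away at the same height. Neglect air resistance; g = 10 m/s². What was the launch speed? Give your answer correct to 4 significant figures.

59.74 m/s

On level ground, R = v₀² sin(2θ) / g, so v₀ = √(R g / sin 2θ).
sin(2 × 41.57°) = 0.9928.
v₀ = √(354.3 × 10 / 0.9928) = √3568.7 = 59.74 m/s.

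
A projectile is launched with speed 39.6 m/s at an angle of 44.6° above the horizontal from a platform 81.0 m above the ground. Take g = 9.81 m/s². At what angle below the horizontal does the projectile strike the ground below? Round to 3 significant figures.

v_x = 39.6 cos 44.6° = 28.20 m/s.
At impact |v_y| = √(v_y0² + 2 g h) = √(27.81² + 2×9.81×81.0) = 48.61 m/s.
Angle below horizontal = arctan(|v_y| / v_x) = arctan(48.61 / 28.20) = 59.9°.

59.9°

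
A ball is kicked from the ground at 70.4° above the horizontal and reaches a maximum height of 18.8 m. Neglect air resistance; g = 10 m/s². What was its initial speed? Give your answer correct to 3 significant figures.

20.6 m/s

At maximum height v_y = 0, so (v₀ sin θ)² = 2 g H.
v₀ sin 70.4° = √(2 × 10 × 18.8) = 19.39 m/s.
v₀ = 19.39 / sin 70.4° = 19.39 / 0.9421 = 20.6 m/s.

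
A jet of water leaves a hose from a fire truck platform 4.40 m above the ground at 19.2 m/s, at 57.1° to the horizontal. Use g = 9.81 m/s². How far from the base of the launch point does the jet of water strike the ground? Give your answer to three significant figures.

36.9 m

Components: v_x = 19.2 cos 57.1° = 10.43 m/s, v_y = 19.2 sin 57.1° = 16.12 m/s.
Vertical: 0 = 4.40 + 16.12 t − ½(9.81) t² ⇒ 4.905 t² − 16.12 t − 4.40 = 0.
t = [16.12 + √(259.9 + 86.33)] / 9.810 = 3.540 s.
Horizontal: R = v_x · t = 10.43 × 3.540 = 36.9 m.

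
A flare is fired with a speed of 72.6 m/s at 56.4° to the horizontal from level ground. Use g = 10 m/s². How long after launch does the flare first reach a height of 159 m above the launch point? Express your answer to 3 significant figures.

3.86 s

v_y0 = 72.6 sin 56.4° = 60.47 m/s.
Set y = v_y0 t − ½ g t² = 159: 5.000 t² − 60.47 t + 159 = 0.
t = [60.47 ± √(3657 − 3180)] / 10 = (60.47 ± 21.84) / 10, giving t = 3.86 s or t = 8.23 s.
The flare is on the way up at the first time, so t = 3.86 s.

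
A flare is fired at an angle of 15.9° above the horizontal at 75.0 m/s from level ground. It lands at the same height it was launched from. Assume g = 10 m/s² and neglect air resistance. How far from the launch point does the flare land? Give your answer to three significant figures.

296 m

Components: v_x = 75.0 cos 15.9° = 72.13 m/s, v_y = 75.0 sin 15.9° = 20.55 m/s.
Time of flight (same landing height): t = 2 v_y / g = 2 × 20.55 / 10 = 4.110 s.
Range: R = v_x · t = 72.13 × 4.110 = 296 m.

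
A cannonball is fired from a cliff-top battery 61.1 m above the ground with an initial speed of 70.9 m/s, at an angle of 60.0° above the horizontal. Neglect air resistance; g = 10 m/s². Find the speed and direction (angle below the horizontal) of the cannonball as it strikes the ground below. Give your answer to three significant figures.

79.0 m/s at 63.4° below the horizontal

v_x = 70.9 cos 60.0° = 35.45 m/s (constant).
|v_y| at impact = √((61.40)² + 2×10×61.1) = 70.65 m/s.
Speed = √(35.45² + 70.65²) = 79.0 m/s; angle = arctan(70.65/35.45) = 63.4° below horizontal.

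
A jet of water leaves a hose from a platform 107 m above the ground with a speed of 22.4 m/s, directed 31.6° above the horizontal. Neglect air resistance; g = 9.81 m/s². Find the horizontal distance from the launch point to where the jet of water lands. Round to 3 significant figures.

Components: v_x = 22.4 cos 31.6° = 19.08 m/s, v_y = 22.4 sin 31.6° = 11.74 m/s.
Vertical: 0 = 107 + 11.74 t − ½(9.81) t² ⇒ 4.905 t² − 11.74 t − 107 = 0.
t = [11.74 + √(137.8 + 2099)] / 9.810 = 6.018 s.
Horizontal: R = v_x · t = 19.08 × 6.018 = 115 m.

115 m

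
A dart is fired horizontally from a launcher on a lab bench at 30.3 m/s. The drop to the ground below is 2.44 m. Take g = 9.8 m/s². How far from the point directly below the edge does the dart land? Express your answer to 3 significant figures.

21.4 m

Initial vertical velocity is zero, so the fall time comes from h = ½ g t²: t = √(2 × 2.44 / 9.8) = 0.7057 s.
Horizontal motion is uniform at 30.3 m/s, so x = 30.3 × 0.7057 = 21.4 m.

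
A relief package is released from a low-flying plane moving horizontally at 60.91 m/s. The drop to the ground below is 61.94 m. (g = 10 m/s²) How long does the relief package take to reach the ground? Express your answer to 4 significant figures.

The horizontal speed doesn't affect the fall. With v_y0 = 0, h = ½ g t².
t = √(2 × 61.94 / 10) = √12.388 = 3.520 s.

3.520 s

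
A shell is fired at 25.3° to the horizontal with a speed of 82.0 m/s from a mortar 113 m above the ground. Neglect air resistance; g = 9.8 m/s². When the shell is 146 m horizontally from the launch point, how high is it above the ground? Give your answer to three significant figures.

163 m

v_x = 82.0 cos 25.3° = 74.13 m/s, v_y0 = 82.0 sin 25.3° = 35.04 m/s.
Time to reach x = 146 m: t = x / v_x = 146 / 74.13 = 1.970 s.
y = 113 + v_y0 t − ½ g t² = 113 + 35.04×1.970 − 4.900×1.970² = 163 m.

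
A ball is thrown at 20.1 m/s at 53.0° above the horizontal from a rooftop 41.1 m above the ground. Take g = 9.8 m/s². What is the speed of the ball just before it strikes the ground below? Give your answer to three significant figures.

v_x = 20.1 cos 53.0° = 12.10 m/s is unchanged throughout.
For the vertical component, v_y² = v_y0² + 2 g h = (16.05)² + 2×9.8×41.1 = 1063, so |v_y| = 32.60 m/s.
Impact speed = √(v_x² + v_y²) = √(146.4 + 1063) = 34.8 m/s.

34.8 m/s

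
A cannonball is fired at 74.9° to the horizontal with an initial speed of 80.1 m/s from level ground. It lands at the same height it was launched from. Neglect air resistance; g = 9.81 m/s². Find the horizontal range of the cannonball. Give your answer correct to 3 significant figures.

Components: v_x = 80.1 cos 74.9° = 20.87 m/s, v_y = 80.1 sin 74.9° = 77.33 m/s.
Time of flight (same landing height): t = 2 v_y / g = 2 × 77.33 / 9.81 = 15.77 s.
Range: R = v_x · t = 20.87 × 15.77 = 329 m.

329 m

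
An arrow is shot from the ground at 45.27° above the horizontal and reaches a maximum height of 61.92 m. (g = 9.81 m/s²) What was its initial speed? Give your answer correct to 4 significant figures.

At maximum height v_y = 0, so (v₀ sin θ)² = 2 g H.
v₀ sin 45.27° = √(2 × 9.81 × 61.92) = 34.855 m/s.
v₀ = 34.855 / sin 45.27° = 34.855 / 0.7104 = 49.06 m/s.

49.06 m/s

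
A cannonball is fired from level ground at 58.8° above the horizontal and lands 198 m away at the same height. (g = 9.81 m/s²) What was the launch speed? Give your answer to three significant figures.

On level ground, R = v₀² sin(2θ) / g, so v₀ = √(R g / sin 2θ).
sin(2 × 58.8°) = 0.8862.
v₀ = √(198 × 9.81 / 0.8862) = √2192 = 46.8 m/s.

46.8 m/s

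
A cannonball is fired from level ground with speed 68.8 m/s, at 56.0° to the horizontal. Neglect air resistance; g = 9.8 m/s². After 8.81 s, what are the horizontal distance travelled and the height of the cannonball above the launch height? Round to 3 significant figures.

v_x = 68.8 cos 56.0° = 38.47 m/s; v_y0 = 68.8 sin 56.0° = 57.04 m/s.
x = v_x t = 38.47 × 8.81 = 339 m.
y = v_y0 t − ½ g t² = 57.04×8.81 − 4.900×8.81² = 122 m.

x = 339 m, y = 122 m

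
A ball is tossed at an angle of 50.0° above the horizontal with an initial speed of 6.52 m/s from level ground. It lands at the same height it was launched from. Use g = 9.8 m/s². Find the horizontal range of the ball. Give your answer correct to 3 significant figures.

4.27 m

Components: v_x = 6.52 cos 50.0° = 4.191 m/s, v_y = 6.52 sin 50.0° = 4.995 m/s.
Time of flight (same landing height): t = 2 v_y / g = 2 × 4.995 / 9.8 = 1.019 s.
Range: R = v_x · t = 4.191 × 1.019 = 4.27 m.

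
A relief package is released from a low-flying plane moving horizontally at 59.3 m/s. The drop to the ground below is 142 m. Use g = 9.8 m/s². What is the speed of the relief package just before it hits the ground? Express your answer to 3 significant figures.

79.4 m/s

Fall time: t = √(2 × 142 / 9.8) = 5.383 s.
At impact: v_x = 59.3 m/s (unchanged), v_y = g t = 9.8 × 5.383 = 52.75 m/s.
Speed = √(v_x² + v_y²) = √(3516 + 2783) = 79.4 m/s.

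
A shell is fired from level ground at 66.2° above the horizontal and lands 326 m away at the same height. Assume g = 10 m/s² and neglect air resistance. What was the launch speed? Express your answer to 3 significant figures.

66.4 m/s

On level ground, R = v₀² sin(2θ) / g, so v₀ = √(R g / sin 2θ).
sin(2 × 66.2°) = 0.7385.
v₀ = √(326 × 10 / 0.7385) = √4414 = 66.4 m/s.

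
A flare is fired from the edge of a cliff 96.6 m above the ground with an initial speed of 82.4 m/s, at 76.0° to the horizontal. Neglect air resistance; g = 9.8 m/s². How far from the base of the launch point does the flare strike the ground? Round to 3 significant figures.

Components: v_x = 82.4 cos 76.0° = 19.93 m/s, v_y = 82.4 sin 76.0° = 79.95 m/s.
Vertical: 0 = 96.6 + 79.95 t − ½(9.8) t² ⇒ 4.900 t² − 79.95 t − 96.6 = 0.
t = [79.95 + √(6392 + 1893)] / 9.800 = 17.45 s.
Horizontal: R = v_x · t = 19.93 × 17.45 = 348 m.

348 m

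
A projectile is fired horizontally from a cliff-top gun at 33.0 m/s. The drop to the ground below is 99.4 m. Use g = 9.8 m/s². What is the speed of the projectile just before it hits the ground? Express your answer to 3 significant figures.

55.1 m/s

Fall time: t = √(2 × 99.4 / 9.8) = 4.504 s.
At impact: v_x = 33.0 m/s (unchanged), v_y = g t = 9.8 × 4.504 = 44.14 m/s.
Speed = √(v_x² + v_y²) = √(1089 + 1948) = 55.1 m/s.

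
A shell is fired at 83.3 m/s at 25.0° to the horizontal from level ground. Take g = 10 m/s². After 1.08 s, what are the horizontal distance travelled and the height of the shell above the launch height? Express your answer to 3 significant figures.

v_x = 83.3 cos 25.0° = 75.50 m/s; v_y0 = 83.3 sin 25.0° = 35.20 m/s.
x = v_x t = 75.50 × 1.08 = 81.5 m.
y = v_y0 t − ½ g t² = 35.20×1.08 − 5.000×1.08² = 32.2 m.

x = 81.5 m, y = 32.2 m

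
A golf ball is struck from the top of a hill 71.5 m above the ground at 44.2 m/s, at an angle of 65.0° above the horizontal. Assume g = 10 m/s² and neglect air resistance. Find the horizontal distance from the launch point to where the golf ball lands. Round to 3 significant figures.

178 m

Components: v_x = 44.2 cos 65.0° = 18.68 m/s, v_y = 44.2 sin 65.0° = 40.06 m/s.
Vertical: 0 = 71.5 + 40.06 t − ½(10) t² ⇒ 5.000 t² − 40.06 t − 71.5 = 0.
t = [40.06 + √(1605 + 1430)] / 10.00 = 9.515 s.
Horizontal: R = v_x · t = 18.68 × 9.515 = 178 m.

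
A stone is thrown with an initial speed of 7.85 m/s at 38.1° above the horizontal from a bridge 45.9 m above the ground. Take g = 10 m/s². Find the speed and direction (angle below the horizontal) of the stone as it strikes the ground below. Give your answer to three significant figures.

31.3 m/s at 78.6° below the horizontal

v_x = 7.85 cos 38.1° = 6.177 m/s (constant).
|v_y| at impact = √((4.844)² + 2×10×45.9) = 30.68 m/s.
Speed = √(6.177² + 30.68²) = 31.3 m/s; angle = arctan(30.68/6.177) = 78.6° below horizontal.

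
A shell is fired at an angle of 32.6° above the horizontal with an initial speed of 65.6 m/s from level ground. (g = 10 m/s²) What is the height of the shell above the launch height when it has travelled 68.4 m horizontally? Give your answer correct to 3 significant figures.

v_x = 65.6 cos 32.6° = 55.26 m/s, v_y0 = 65.6 sin 32.6° = 35.34 m/s.
Time to reach x = 68.4 m: t = x / v_x = 68.4 / 55.26 = 1.238 s.
y = v_y0 t − ½ g t² = 35.34×1.238 − 5.000×1.238² = 36.1 m.

36.1 m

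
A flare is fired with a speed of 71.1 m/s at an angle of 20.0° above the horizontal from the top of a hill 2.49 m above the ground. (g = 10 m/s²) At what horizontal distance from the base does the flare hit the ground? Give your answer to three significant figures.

Components: v_x = 71.1 cos 20.0° = 66.81 m/s, v_y = 71.1 sin 20.0° = 24.32 m/s.
Vertical: 0 = 2.49 + 24.32 t − ½(10) t² ⇒ 5.000 t² − 24.32 t − 2.49 = 0.
t = [24.32 + √(591.5 + 49.80)] / 10.00 = 4.964 s.
Horizontal: R = v_x · t = 66.81 × 4.964 = 332 m.

332 m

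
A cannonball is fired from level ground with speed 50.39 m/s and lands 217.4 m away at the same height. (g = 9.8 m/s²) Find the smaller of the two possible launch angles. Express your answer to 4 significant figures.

Level-ground range: R = v₀² sin(2θ)/g ⇒ sin 2θ = R g / v₀² = 217.4×9.8/50.39² = 0.8391.
2θ = arcsin(0.8391) = 57.045° or 180° − 57.045° = 122.955°.
So θ = 28.52° or θ = 61.48°.

28.52°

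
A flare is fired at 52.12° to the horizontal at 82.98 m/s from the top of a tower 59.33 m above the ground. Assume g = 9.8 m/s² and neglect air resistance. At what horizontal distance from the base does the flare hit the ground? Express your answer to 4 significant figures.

724.4 m

Components: v_x = 82.98 cos 52.12° = 50.951 m/s, v_y = 82.98 sin 52.12° = 65.496 m/s.
Vertical: 0 = 59.33 + 65.496 t − ½(9.8) t² ⇒ 4.900 t² − 65.496 t − 59.33 = 0.
t = [65.496 + √(4289.7 + 1162.9)] / 9.800 = 14.218 s.
Horizontal: R = v_x · t = 50.951 × 14.218 = 724.4 m.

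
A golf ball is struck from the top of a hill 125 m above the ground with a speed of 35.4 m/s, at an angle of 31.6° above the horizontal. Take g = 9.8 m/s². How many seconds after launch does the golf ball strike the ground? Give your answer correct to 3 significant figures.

Vertical component: v_y = 35.4 sin 31.6° = 18.55 m/s.
Taking up as positive with launch at y = 125 m, landing at y = 0: 0 = 125 + 18.55 t − ½(9.8) t².
Solving 4.900 t² − 18.55 t − 125 = 0 gives t = [18.55 + √(18.55² + 4·4.900·125)] / 9.800 = 7.29 s.

7.29 s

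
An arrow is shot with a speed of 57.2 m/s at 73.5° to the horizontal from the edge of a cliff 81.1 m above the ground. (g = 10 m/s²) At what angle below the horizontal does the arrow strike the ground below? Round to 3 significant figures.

v_x = 57.2 cos 73.5° = 16.25 m/s.
At impact |v_y| = √(v_y0² + 2 g h) = √(54.84² + 2×10×81.1) = 68.04 m/s.
Angle below horizontal = arctan(|v_y| / v_x) = arctan(68.04 / 16.25) = 76.6°.

76.6°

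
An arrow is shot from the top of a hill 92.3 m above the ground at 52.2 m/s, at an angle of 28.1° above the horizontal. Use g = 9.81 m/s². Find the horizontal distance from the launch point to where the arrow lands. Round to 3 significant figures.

Components: v_x = 52.2 cos 28.1° = 46.05 m/s, v_y = 52.2 sin 28.1° = 24.59 m/s.
Vertical: 0 = 92.3 + 24.59 t − ½(9.81) t² ⇒ 4.905 t² − 24.59 t − 92.3 = 0.
t = [24.59 + √(604.7 + 1811)] / 9.810 = 7.517 s.
Horizontal: R = v_x · t = 46.05 × 7.517 = 346 m.

346 m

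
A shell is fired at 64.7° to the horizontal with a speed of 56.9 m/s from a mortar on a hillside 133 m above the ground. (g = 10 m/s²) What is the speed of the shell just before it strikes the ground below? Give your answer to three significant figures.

76.8 m/s

v_x = 56.9 cos 64.7° = 24.32 m/s is unchanged throughout.
For the vertical component, v_y² = v_y0² + 2 g h = (51.44)² + 2×10×133 = 5306, so |v_y| = 72.84 m/s.
Impact speed = √(v_x² + v_y²) = √(591.5 + 5306) = 76.8 m/s.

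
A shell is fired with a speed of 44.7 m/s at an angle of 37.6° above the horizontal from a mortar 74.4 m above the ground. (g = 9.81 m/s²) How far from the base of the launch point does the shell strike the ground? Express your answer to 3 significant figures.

Components: v_x = 44.7 cos 37.6° = 35.42 m/s, v_y = 44.7 sin 37.6° = 27.27 m/s.
Vertical: 0 = 74.4 + 27.27 t − ½(9.81) t² ⇒ 4.905 t² − 27.27 t − 74.4 = 0.
t = [27.27 + √(743.7 + 1460)] / 9.810 = 7.565 s.
Horizontal: R = v_x · t = 35.42 × 7.565 = 268 m.

268 m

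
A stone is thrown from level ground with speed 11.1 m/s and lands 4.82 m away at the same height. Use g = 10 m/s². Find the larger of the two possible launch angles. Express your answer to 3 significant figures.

Level-ground range: R = v₀² sin(2θ)/g ⇒ sin 2θ = R g / v₀² = 4.82×10/11.1² = 0.3912.
2θ = arcsin(0.3912) = 23.03° or 180° − 23.03° = 156.97°.
So θ = 11.5° or θ = 78.5°.

78.5°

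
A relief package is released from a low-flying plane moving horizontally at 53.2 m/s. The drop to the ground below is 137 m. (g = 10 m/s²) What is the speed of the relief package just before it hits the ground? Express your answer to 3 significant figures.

74.6 m/s

Fall time: t = √(2 × 137 / 10) = 5.235 s.
At impact: v_x = 53.2 m/s (unchanged), v_y = g t = 10 × 5.235 = 52.35 m/s.
Speed = √(v_x² + v_y²) = √(2830 + 2741) = 74.6 m/s.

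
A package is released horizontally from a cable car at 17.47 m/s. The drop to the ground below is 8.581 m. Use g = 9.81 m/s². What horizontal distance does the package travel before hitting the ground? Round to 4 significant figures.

23.11 m

Initial vertical velocity is zero, so the fall time comes from h = ½ g t²: t = √(2 × 8.581 / 9.81) = 1.3227 s.
Horizontal motion is uniform at 17.47 m/s, so x = 17.47 × 1.3227 = 23.11 m.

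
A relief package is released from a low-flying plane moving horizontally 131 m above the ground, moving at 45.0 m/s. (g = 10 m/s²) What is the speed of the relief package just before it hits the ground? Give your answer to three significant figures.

68.2 m/s

Fall time: t = √(2 × 131 / 10) = 5.119 s.
At impact: v_x = 45.0 m/s (unchanged), v_y = g t = 10 × 5.119 = 51.19 m/s.
Speed = √(v_x² + v_y²) = √(2025 + 2620) = 68.2 m/s.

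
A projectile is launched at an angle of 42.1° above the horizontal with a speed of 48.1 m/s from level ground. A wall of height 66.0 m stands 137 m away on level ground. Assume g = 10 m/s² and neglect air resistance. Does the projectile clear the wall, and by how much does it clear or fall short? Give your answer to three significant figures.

No — it falls 15.9 m short of clearing the wall.

v_x = 48.1 cos 42.1° = 35.69 m/s; v_y0 = 48.1 sin 42.1° = 32.25 m/s.
Time to reach the wall: t = 137 / 35.69 = 3.839 s.
Height at that point: y = 32.25×3.839 − 5.000×3.839² = 50.12 m.
That is 66.0 − 50.12 = 15.9 m below the top of the wall, so the projectile does not clear it.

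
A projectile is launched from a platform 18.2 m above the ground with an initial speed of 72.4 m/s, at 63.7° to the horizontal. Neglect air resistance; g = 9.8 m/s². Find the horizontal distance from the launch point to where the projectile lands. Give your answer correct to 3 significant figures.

Components: v_x = 72.4 cos 63.7° = 32.08 m/s, v_y = 72.4 sin 63.7° = 64.91 m/s.
Vertical: 0 = 18.2 + 64.91 t − ½(9.8) t² ⇒ 4.900 t² − 64.91 t − 18.2 = 0.
t = [64.91 + √(4213 + 356.7)] / 9.800 = 13.52 s.
Horizontal: R = v_x · t = 32.08 × 13.52 = 434 m.

434 m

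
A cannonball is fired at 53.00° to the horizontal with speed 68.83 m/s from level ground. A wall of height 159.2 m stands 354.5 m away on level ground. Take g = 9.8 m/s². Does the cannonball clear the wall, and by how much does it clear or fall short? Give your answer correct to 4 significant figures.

v_x = 68.83 cos 53.00° = 41.423 m/s; v_y0 = 68.83 sin 53.00° = 54.970 m/s.
Time to reach the wall: t = 354.5 / 41.423 = 8.5580 s.
Height at that point: y = 54.970×8.5580 − 4.900×8.5580² = 111.56 m.
That is 159.2 − 111.56 = 47.64 m below the top of the wall, so the cannonball does not clear it.

No — it falls 47.64 m short of clearing the wall.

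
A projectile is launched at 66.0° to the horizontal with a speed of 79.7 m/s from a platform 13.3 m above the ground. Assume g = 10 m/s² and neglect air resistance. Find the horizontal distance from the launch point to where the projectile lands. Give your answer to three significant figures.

Components: v_x = 79.7 cos 66.0° = 32.42 m/s, v_y = 79.7 sin 66.0° = 72.81 m/s.
Vertical: 0 = 13.3 + 72.81 t − ½(10) t² ⇒ 5.000 t² − 72.81 t − 13.3 = 0.
t = [72.81 + √(5301 + 266.0)] / 10.00 = 14.74 s.
Horizontal: R = v_x · t = 32.42 × 14.74 = 478 m.

478 m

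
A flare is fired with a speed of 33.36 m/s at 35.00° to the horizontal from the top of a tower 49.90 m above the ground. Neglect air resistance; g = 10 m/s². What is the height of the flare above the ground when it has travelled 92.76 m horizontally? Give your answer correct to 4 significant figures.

57.24 m

v_x = 33.36 cos 35.00° = 27.327 m/s, v_y0 = 33.36 sin 35.00° = 19.135 m/s.
Time to reach x = 92.76 m: t = x / v_x = 92.76 / 27.327 = 3.3944 s.
y = 49.90 + v_y0 t − ½ g t² = 49.90 + 19.135×3.3944 − 5.000×3.3944² = 57.24 m.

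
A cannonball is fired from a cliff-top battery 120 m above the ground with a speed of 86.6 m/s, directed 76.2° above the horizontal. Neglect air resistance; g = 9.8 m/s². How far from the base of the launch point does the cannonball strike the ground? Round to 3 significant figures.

382 m

Components: v_x = 86.6 cos 76.2° = 20.66 m/s, v_y = 86.6 sin 76.2° = 84.10 m/s.
Vertical: 0 = 120 + 84.10 t − ½(9.8) t² ⇒ 4.900 t² − 84.10 t − 120 = 0.
t = [84.10 + √(7073 + 2352)] / 9.800 = 18.49 s.
Horizontal: R = v_x · t = 20.66 × 18.49 = 382 m.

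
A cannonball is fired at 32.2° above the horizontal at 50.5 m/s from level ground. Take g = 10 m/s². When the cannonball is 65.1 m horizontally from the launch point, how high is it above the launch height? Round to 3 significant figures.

v_x = 50.5 cos 32.2° = 42.73 m/s, v_y0 = 50.5 sin 32.2° = 26.91 m/s.
Time to reach x = 65.1 m: t = x / v_x = 65.1 / 42.73 = 1.524 s.
y = v_y0 t − ½ g t² = 26.91×1.524 − 5.000×1.524² = 29.4 m.

29.4 m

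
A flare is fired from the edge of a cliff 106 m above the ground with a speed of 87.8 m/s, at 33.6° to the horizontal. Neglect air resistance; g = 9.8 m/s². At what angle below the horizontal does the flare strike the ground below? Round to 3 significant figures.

42.3°

v_x = 87.8 cos 33.6° = 73.13 m/s.
At impact |v_y| = √(v_y0² + 2 g h) = √(48.59² + 2×9.8×106) = 66.62 m/s.
Angle below horizontal = arctan(|v_y| / v_x) = arctan(66.62 / 73.13) = 42.3°.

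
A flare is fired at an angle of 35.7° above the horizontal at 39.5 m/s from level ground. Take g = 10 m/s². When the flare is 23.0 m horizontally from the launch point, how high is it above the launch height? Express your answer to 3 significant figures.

14.0 m

v_x = 39.5 cos 35.7° = 32.08 m/s, v_y0 = 39.5 sin 35.7° = 23.05 m/s.
Time to reach x = 23.0 m: t = x / v_x = 23.0 / 32.08 = 0.7170 s.
y = v_y0 t − ½ g t² = 23.05×0.7170 − 5.000×0.7170² = 14.0 m.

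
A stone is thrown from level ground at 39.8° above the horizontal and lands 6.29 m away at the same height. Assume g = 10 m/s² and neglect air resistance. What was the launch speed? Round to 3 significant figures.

On level ground, R = v₀² sin(2θ) / g, so v₀ = √(R g / sin 2θ).
sin(2 × 39.8°) = 0.9836.
v₀ = √(6.29 × 10 / 0.9836) = √63.95 = 8.00 m/s.

8.00 m/s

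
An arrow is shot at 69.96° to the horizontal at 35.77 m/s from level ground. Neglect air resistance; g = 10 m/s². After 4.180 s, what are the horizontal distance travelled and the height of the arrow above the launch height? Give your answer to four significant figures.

v_x = 35.77 cos 69.96° = 12.258 m/s; v_y0 = 35.77 sin 69.96° = 33.604 m/s.
x = v_x t = 12.258 × 4.180 = 51.24 m.
y = v_y0 t − ½ g t² = 33.604×4.180 − 5.000×4.180² = 53.10 m.

x = 51.24 m, y = 53.10 m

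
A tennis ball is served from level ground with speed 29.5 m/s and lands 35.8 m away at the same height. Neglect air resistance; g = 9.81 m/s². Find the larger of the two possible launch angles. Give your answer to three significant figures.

78.1°

Level-ground range: R = v₀² sin(2θ)/g ⇒ sin 2θ = R g / v₀² = 35.8×9.81/29.5² = 0.4036.
2θ = arcsin(0.4036) = 23.80° or 180° − 23.80° = 156.20°.
So θ = 11.9° or θ = 78.1°.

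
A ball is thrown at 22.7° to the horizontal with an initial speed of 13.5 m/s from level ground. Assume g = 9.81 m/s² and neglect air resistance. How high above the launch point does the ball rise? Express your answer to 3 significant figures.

Vertical component of launch velocity: v_y = 13.5 sin 22.7° = 5.210 m/s.
At the highest point the vertical velocity is zero, so v_y² = 2 g h_max.
h_max = (5.210)² / (2 × 9.81) = 27.14 / 19.62 = 1.38 m.

1.38 m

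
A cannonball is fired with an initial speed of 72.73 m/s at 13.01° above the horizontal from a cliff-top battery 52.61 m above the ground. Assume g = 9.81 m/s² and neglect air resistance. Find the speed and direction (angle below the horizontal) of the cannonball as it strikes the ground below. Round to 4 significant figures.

v_x = 72.73 cos 13.01° = 70.863 m/s (constant).
|v_y| at impact = √((16.373)² + 2×9.81×52.61) = 36.059 m/s.
Speed = √(70.863² + 36.059²) = 79.51 m/s; angle = arctan(36.059/70.863) = 26.97° below horizontal.

79.51 m/s at 26.97° below the horizontal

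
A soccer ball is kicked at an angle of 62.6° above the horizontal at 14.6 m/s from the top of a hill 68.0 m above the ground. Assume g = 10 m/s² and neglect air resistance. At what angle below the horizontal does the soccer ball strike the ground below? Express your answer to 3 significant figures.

v_x = 14.6 cos 62.6° = 6.719 m/s.
At impact |v_y| = √(v_y0² + 2 g h) = √(12.96² + 2×10×68.0) = 39.09 m/s.
Angle below horizontal = arctan(|v_y| / v_x) = arctan(39.09 / 6.719) = 80.2°.

80.2°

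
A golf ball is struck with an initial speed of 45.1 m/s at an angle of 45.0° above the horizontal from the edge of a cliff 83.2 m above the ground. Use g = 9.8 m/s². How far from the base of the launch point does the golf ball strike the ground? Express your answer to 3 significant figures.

Components: v_x = 45.1 cos 45.0° = 31.89 m/s, v_y = 45.1 sin 45.0° = 31.89 m/s.
Vertical: 0 = 83.2 + 31.89 t − ½(9.8) t² ⇒ 4.900 t² − 31.89 t − 83.2 = 0.
t = [31.89 + √(1017 + 1631)] / 9.800 = 8.505 s.
Horizontal: R = v_x · t = 31.89 × 8.505 = 271 m.

271 m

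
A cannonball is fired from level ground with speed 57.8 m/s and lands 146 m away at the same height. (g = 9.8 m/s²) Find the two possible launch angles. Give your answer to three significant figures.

12.7° and 77.3°

Level-ground range: R = v₀² sin(2θ)/g ⇒ sin 2θ = R g / v₀² = 146×9.8/57.8² = 0.4283.
2θ = arcsin(0.4283) = 25.36° or 180° − 25.36° = 154.64°.
So θ = 12.7° or θ = 77.3°.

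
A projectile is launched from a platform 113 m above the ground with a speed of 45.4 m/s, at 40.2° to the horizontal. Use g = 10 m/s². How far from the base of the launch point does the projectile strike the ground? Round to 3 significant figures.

295 m

Components: v_x = 45.4 cos 40.2° = 34.68 m/s, v_y = 45.4 sin 40.2° = 29.30 m/s.
Vertical: 0 = 113 + 29.30 t − ½(10) t² ⇒ 5.000 t² − 29.30 t − 113 = 0.
t = [29.30 + √(858.5 + 2260)] / 10.00 = 8.514 s.
Horizontal: R = v_x · t = 34.68 × 8.514 = 295 m.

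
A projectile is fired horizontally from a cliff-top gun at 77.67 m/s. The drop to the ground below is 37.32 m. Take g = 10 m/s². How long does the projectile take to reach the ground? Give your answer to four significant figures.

The horizontal speed doesn't affect the fall. With v_y0 = 0, h = ½ g t².
t = √(2 × 37.32 / 10) = √7.4640 = 2.732 s.

2.732 s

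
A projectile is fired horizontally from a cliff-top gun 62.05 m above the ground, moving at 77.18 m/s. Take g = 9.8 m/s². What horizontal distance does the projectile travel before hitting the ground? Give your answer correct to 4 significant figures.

Initial vertical velocity is zero, so the fall time comes from h = ½ g t²: t = √(2 × 62.05 / 9.8) = 3.5585 s.
Horizontal motion is uniform at 77.18 m/s, so x = 77.18 × 3.5585 = 274.6 m.

274.6 m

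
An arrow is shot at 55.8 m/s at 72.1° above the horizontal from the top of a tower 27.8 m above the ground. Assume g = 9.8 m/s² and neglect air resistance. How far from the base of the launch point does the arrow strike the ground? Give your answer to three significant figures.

194 m

Components: v_x = 55.8 cos 72.1° = 17.15 m/s, v_y = 55.8 sin 72.1° = 53.10 m/s.
Vertical: 0 = 27.8 + 53.10 t − ½(9.8) t² ⇒ 4.900 t² − 53.10 t − 27.8 = 0.
t = [53.10 + √(2820 + 544.9)] / 9.800 = 11.34 s.
Horizontal: R = v_x · t = 17.15 × 11.34 = 194 m.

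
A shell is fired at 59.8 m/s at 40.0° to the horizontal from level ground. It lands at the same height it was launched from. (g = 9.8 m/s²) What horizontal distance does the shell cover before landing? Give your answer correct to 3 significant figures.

359 m

Components: v_x = 59.8 cos 40.0° = 45.81 m/s, v_y = 59.8 sin 40.0° = 38.44 m/s.
Time of flight (same landing height): t = 2 v_y / g = 2 × 38.44 / 9.8 = 7.845 s.
Range: R = v_x · t = 45.81 × 7.845 = 359 m.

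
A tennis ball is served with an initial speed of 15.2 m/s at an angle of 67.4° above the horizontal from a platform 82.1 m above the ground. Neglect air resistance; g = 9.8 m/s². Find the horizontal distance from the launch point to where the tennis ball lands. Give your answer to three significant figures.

Components: v_x = 15.2 cos 67.4° = 5.841 m/s, v_y = 15.2 sin 67.4° = 14.03 m/s.
Vertical: 0 = 82.1 + 14.03 t − ½(9.8) t² ⇒ 4.900 t² − 14.03 t − 82.1 = 0.
t = [14.03 + √(196.8 + 1609)] / 9.800 = 5.768 s.
Horizontal: R = v_x · t = 5.841 × 5.768 = 33.7 m.

33.7 m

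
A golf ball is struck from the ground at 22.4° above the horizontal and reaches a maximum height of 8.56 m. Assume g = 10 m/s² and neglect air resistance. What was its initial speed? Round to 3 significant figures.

At maximum height v_y = 0, so (v₀ sin θ)² = 2 g H.
v₀ sin 22.4° = √(2 × 10 × 8.56) = 13.08 m/s.
v₀ = 13.08 / sin 22.4° = 13.08 / 0.3811 = 34.3 m/s.

34.3 m/s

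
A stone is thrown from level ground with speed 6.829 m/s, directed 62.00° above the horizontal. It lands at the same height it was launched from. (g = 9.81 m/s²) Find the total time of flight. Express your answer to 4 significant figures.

Vertical component: v_y = 6.829 sin 62.00° = 6.0296 m/s.
For a projectile landing at launch height, time of flight is t = 2 v_y / g = 2 × 6.0296 / 9.81 = 1.229 s.

1.229 s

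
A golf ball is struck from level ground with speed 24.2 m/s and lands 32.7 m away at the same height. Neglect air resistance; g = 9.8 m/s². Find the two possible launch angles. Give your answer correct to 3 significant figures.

16.6° and 73.4°

Level-ground range: R = v₀² sin(2θ)/g ⇒ sin 2θ = R g / v₀² = 32.7×9.8/24.2² = 0.5472.
2θ = arcsin(0.5472) = 33.18° or 180° − 33.18° = 146.82°.
So θ = 16.6° or θ = 73.4°.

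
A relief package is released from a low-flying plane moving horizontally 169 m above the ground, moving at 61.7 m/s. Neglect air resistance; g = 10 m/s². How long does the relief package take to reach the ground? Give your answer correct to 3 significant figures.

5.81 s

The horizontal speed doesn't affect the fall. With v_y0 = 0, h = ½ g t².
t = √(2 × 169 / 10) = √33.80 = 5.81 s.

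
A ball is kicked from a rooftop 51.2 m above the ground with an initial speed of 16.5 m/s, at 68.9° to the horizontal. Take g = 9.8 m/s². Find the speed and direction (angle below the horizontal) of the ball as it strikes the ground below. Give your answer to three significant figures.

35.7 m/s at 80.4° below the horizontal

v_x = 16.5 cos 68.9° = 5.940 m/s (constant).
|v_y| at impact = √((15.39)² + 2×9.8×51.2) = 35.22 m/s.
Speed = √(5.940² + 35.22²) = 35.7 m/s; angle = arctan(35.22/5.940) = 80.4° below horizontal.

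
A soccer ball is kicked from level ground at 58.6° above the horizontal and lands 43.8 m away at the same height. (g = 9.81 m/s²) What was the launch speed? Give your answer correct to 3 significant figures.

On level ground, R = v₀² sin(2θ) / g, so v₀ = √(R g / sin 2θ).
sin(2 × 58.6°) = 0.8894.
v₀ = √(43.8 × 9.81 / 0.8894) = √483.1 = 22.0 m/s.

22.0 m/s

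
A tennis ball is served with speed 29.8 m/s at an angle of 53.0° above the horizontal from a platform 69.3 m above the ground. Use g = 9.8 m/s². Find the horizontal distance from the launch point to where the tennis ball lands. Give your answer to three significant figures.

124 m

Components: v_x = 29.8 cos 53.0° = 17.93 m/s, v_y = 29.8 sin 53.0° = 23.80 m/s.
Vertical: 0 = 69.3 + 23.80 t − ½(9.8) t² ⇒ 4.900 t² − 23.80 t − 69.3 = 0.
t = [23.80 + √(566.4 + 1358)] / 9.800 = 6.905 s.
Horizontal: R = v_x · t = 17.93 × 6.905 = 124 m.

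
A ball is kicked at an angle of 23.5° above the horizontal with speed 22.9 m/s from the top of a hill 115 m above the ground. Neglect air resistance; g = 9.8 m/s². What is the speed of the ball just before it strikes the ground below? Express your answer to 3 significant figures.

52.7 m/s

v_x = 22.9 cos 23.5° = 21.00 m/s is unchanged throughout.
For the vertical component, v_y² = v_y0² + 2 g h = (9.131)² + 2×9.8×115 = 2337, so |v_y| = 48.34 m/s.
Impact speed = √(v_x² + v_y²) = √(441.0 + 2337) = 52.7 m/s.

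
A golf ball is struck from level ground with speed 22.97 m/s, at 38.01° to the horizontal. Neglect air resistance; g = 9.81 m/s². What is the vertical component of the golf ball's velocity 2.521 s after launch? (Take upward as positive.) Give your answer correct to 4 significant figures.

-10.59 m/s

Initial vertical component: v_y0 = 22.97 sin 38.01° = 14.145 m/s.
v_y(t) = v_y0 − g t = 14.145 − 9.81 × 2.521 = -10.59 m/s.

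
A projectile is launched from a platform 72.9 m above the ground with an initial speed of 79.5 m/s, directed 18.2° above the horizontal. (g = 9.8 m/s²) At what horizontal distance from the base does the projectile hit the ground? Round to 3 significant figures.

Components: v_x = 79.5 cos 18.2° = 75.52 m/s, v_y = 79.5 sin 18.2° = 24.83 m/s.
Vertical: 0 = 72.9 + 24.83 t − ½(9.8) t² ⇒ 4.900 t² − 24.83 t − 72.9 = 0.
t = [24.83 + √(616.5 + 1429)] / 9.800 = 7.149 s.
Horizontal: R = v_x · t = 75.52 × 7.149 = 540 m.

540 m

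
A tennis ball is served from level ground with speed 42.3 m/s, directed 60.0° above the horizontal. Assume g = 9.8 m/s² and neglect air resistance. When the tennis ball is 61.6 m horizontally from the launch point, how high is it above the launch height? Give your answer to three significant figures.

65.1 m

v_x = 42.3 cos 60.0° = 21.15 m/s, v_y0 = 42.3 sin 60.0° = 36.63 m/s.
Time to reach x = 61.6 m: t = x / v_x = 61.6 / 21.15 = 2.913 s.
y = v_y0 t − ½ g t² = 36.63×2.913 − 4.900×2.913² = 65.1 m.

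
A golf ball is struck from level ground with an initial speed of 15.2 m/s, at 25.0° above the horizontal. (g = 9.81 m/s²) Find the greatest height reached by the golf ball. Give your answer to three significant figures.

2.10 m

Vertical component of launch velocity: v_y = 15.2 sin 25.0° = 6.424 m/s.
At the highest point the vertical velocity is zero, so v_y² = 2 g h_max.
h_max = (6.424)² / (2 × 9.81) = 41.27 / 19.62 = 2.10 m.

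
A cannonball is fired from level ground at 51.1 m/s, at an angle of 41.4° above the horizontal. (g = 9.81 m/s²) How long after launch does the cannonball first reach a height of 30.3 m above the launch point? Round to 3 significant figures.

1.06 s

v_y0 = 51.1 sin 41.4° = 33.79 m/s.
Set y = v_y0 t − ½ g t² = 30.3: 4.905 t² − 33.79 t + 30.3 = 0.
t = [33.79 ± √(1142 − 594.5)] / 9.81 = (33.79 ± 23.40) / 9.81, giving t = 1.06 s or t = 5.83 s.
The cannonball is on the way up at the first time, so t = 1.06 s.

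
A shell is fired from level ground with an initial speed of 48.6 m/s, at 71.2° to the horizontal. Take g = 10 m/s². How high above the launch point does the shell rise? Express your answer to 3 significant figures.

Vertical component of launch velocity: v_y = 48.6 sin 71.2° = 46.01 m/s.
At the highest point the vertical velocity is zero, so v_y² = 2 g h_max.
h_max = (46.01)² / (2 × 10) = 2117 / 20.00 = 106 m.

106 m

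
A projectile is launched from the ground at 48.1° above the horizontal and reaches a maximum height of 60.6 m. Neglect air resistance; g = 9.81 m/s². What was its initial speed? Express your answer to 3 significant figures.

46.3 m/s

At maximum height v_y = 0, so (v₀ sin θ)² = 2 g H.
v₀ sin 48.1° = √(2 × 9.81 × 60.6) = 34.48 m/s.
v₀ = 34.48 / sin 48.1° = 34.48 / 0.7443 = 46.3 m/s.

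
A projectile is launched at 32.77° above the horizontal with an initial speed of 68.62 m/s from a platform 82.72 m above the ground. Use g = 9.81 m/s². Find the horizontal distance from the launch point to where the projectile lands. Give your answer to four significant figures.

540.7 m

Components: v_x = 68.62 cos 32.77° = 57.699 m/s, v_y = 68.62 sin 32.77° = 37.142 m/s.
Vertical: 0 = 82.72 + 37.142 t − ½(9.81) t² ⇒ 4.905 t² − 37.142 t − 82.72 = 0.
t = [37.142 + √(1379.5 + 1623.0)] / 9.810 = 9.3718 s.
Horizontal: R = v_x · t = 57.699 × 9.3718 = 540.7 m.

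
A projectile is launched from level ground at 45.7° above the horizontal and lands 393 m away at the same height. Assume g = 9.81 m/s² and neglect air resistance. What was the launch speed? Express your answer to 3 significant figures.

62.1 m/s

On level ground, R = v₀² sin(2θ) / g, so v₀ = √(R g / sin 2θ).
sin(2 × 45.7°) = 0.9997.
v₀ = √(393 × 9.81 / 0.9997) = √3856 = 62.1 m/s.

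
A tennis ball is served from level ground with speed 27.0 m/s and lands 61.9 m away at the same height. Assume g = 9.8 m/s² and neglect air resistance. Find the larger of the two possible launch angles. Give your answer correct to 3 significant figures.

61.8°

Level-ground range: R = v₀² sin(2θ)/g ⇒ sin 2θ = R g / v₀² = 61.9×9.8/27.0² = 0.8321.
2θ = arcsin(0.8321) = 56.32° or 180° − 56.32° = 123.68°.
So θ = 28.2° or θ = 61.8°.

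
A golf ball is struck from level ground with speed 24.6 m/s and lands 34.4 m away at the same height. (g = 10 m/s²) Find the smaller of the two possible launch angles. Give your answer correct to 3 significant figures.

Level-ground range: R = v₀² sin(2θ)/g ⇒ sin 2θ = R g / v₀² = 34.4×10/24.6² = 0.5684.
2θ = arcsin(0.5684) = 34.64° or 180° − 34.64° = 145.36°.
So θ = 17.3° or θ = 72.7°.

17.3°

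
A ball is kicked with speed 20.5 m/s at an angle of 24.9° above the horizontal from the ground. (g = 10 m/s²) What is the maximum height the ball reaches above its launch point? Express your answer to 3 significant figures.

Vertical component of launch velocity: v_y = 20.5 sin 24.9° = 8.631 m/s.
At the highest point the vertical velocity is zero, so v_y² = 2 g h_max.
h_max = (8.631)² / (2 × 10) = 74.49 / 20.00 = 3.72 m.

3.72 m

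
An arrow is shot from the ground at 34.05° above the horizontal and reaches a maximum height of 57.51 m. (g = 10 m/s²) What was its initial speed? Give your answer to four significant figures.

At maximum height v_y = 0, so (v₀ sin θ)² = 2 g H.
v₀ sin 34.05° = √(2 × 10 × 57.51) = 33.915 m/s.
v₀ = 33.915 / sin 34.05° = 33.915 / 0.5599 = 60.57 m/s.

60.57 m/s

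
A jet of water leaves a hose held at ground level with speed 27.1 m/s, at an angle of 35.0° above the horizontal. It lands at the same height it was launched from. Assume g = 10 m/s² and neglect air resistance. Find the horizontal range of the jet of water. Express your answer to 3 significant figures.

Components: v_x = 27.1 cos 35.0° = 22.20 m/s, v_y = 27.1 sin 35.0° = 15.54 m/s.
Time of flight (same landing height): t = 2 v_y / g = 2 × 15.54 / 10 = 3.108 s.
Range: R = v_x · t = 22.20 × 3.108 = 69.0 m.

69.0 m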